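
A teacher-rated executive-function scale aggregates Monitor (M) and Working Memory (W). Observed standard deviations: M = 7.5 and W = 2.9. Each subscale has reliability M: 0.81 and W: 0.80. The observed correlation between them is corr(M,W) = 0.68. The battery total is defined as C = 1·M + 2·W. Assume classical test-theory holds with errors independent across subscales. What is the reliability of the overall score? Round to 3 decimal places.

Var(C) = 7.5² + 2²·2.9² + 2·[2·7.5·2.9·0.68] = 89.89 + 59.16 = 149.05.
With uncorrelated errors the cross-covariances are all true-score covariance, so they carry over unchanged; only the diagonal terms shrink to ρᵢσᵢ².
True-score variance = [7.5²·0.81 + 2²·2.9²·0.80] + 59.16 = 72.4745 + 59.16 = 131.635.
Reliability = 131.635 / 149.05 = 0.883.

0.883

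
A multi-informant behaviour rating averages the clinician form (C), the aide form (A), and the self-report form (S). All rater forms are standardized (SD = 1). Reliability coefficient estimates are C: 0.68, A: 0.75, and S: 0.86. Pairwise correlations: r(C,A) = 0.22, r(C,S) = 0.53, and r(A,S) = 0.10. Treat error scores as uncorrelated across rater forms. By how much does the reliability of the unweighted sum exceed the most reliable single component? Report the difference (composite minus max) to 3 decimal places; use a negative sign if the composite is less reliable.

Var(sum) = 3 + 1.7 = 4.7; true-score variance = 2.29 + 1.7 = 3.99; composite reliability = 0.8489.
Max component reliability = 0.8600.
Difference = 0.8489 − 0.8600 = -0.011.

-0.011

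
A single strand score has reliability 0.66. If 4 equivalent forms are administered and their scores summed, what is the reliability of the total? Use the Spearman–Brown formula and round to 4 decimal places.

0.8859

ρ_k = kρ / (1 + (k−1)ρ) = 4·0.66 / (1 + 3·0.66) = 2.640 / 2.980 = 0.8859.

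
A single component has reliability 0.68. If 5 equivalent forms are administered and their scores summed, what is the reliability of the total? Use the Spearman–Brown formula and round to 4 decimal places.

ρ_k = kρ / (1 + (k−1)ρ) = 5·0.68 / (1 + 4·0.68) = 3.400 / 3.720 = 0.9140.

0.9140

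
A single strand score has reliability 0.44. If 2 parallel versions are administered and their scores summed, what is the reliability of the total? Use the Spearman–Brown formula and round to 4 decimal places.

ρ_k = kρ / (1 + (k−1)ρ) = 2·0.44 / (1 + 1·0.44) = 0.880 / 1.440 = 0.6111.

0.6111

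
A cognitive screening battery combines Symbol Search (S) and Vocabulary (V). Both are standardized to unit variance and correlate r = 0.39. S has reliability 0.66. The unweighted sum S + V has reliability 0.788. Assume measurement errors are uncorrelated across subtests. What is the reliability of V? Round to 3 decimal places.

0.751

Var(S+V) = 2 + 2·0.39 = 2.780.
True-score variance = ρ_S + ρ_V + 2·0.39, so 0.788 = (0.66 + ρ_V + 0.78) / 2.780.
ρ_V = 0.788·2.780 − 0.66 − 0.78 = 0.751.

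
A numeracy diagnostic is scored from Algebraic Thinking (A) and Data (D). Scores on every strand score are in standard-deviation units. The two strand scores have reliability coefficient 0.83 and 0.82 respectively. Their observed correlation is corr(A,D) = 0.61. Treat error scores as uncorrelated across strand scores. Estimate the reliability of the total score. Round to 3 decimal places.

Var(A+D) = 2 + 2·[0.61] = 2 + 1.22 = 3.22.
With uncorrelated errors the cross-covariances are all true-score covariance, so they carry over unchanged; only the diagonal terms shrink to ρᵢσᵢ².
True-score variance = [0.83 + 0.82] + 1.22 = 1.65 + 1.22 = 2.87.
Reliability = 2.87 / 3.22 = 0.891.

0.891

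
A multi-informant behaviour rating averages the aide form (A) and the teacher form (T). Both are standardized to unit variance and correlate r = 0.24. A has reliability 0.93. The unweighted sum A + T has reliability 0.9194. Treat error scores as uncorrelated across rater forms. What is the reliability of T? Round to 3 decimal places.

Var(A+T) = 2 + 2·0.24 = 2.480.
True-score variance = ρ_A + ρ_T + 2·0.24, so 0.9194 = (0.93 + ρ_T + 0.48) / 2.480.
ρ_T = 0.9194·2.480 − 0.93 − 0.48 = 0.870.

0.870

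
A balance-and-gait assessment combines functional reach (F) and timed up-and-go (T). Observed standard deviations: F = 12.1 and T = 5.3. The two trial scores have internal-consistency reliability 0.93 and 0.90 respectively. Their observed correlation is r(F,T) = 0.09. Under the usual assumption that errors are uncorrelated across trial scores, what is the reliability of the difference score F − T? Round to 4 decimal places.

0.9199

Var(F−T) = 12.1² + 5.3² − 2·12.1·5.3·0.09 = 174.5 − 11.5434 = 162.957.
Under uncorrelated errors the observed covariances equal the true-score covariances, so only the own-variance terms attenuate.
True-score variance = [12.1²·0.93 + 5.3²·0.90] − 11.5434 = 161.442 − 11.5434 = 149.899.
Reliability = 149.899 / 162.957 = 0.9199.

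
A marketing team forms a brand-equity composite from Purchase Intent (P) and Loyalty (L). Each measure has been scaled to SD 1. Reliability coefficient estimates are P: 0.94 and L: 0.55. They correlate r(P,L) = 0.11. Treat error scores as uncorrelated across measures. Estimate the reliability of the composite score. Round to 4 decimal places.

0.7703

Var(P+L) = 2 + 2·[0.11] = 2 + 0.22 = 2.22.
Under uncorrelated errors the observed covariances equal the true-score covariances, so only the own-variance terms attenuate.
True-score variance = [0.94 + 0.55] + 0.22 = 1.49 + 0.22 = 1.71.
Reliability = 1.71 / 2.22 = 0.7703.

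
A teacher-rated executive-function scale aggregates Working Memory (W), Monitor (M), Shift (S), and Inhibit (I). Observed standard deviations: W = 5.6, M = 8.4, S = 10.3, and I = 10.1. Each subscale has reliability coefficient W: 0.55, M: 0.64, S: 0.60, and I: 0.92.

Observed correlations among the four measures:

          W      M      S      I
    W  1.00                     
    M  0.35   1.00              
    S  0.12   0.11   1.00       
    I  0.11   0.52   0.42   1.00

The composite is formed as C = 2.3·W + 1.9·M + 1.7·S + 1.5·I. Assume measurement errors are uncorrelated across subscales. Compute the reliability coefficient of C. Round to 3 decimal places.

Var(C) = 2.3²·5.6² + 1.9²·8.4² + 1.7²·10.3² + 1.5²·10.1² + 2·[4.37·5.6·8.4·0.35 + 3.91·5.6·10.3·0.12 + 3.45·5.6·10.1·0.11 + 3.23·8.4·10.3·0.11 + 2.85·8.4·10.1·0.52 + 2.55·10.3·10.1·0.42] = 956.739 + 776.73 = 1733.47.
With uncorrelated errors the cross-covariances are all true-score covariance, so they carry over unchanged; only the diagonal terms shrink to ρᵢσᵢ².
True-score variance = [2.3²·5.6²·0.55 + 1.9²·8.4²·0.64 + 1.7²·10.3²·0.60 + 1.5²·10.1²·0.92] + 776.73 = 649.385 + 776.73 = 1426.11.
Reliability = 1426.11 / 1733.47 = 0.823.

0.823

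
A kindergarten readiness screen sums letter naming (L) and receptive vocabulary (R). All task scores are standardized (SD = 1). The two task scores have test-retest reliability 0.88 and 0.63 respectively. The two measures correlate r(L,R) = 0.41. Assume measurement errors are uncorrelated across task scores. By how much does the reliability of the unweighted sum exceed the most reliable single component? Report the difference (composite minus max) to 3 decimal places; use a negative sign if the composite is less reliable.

Var(sum) = 2 + 0.82 = 2.82; true-score variance = 1.51 + 0.82 = 2.33; composite reliability = 0.8262.
Max component reliability = 0.8800.
Difference = 0.8262 − 0.8800 = -0.054.

-0.054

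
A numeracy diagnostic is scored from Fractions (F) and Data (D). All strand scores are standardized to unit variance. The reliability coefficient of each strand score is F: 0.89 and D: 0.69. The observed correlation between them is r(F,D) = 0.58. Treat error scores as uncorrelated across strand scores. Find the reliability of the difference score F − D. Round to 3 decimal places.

Var(F−D) = 1 + 1 − 2·0.58 = 2 − 1.16 = 0.84.
Because errors are independent across components, Cov(Tᵢ,Tⱼ) = Cov(Xᵢ,Xⱼ); the off-diagonal part of the true-score variance is the same as above.
True-score variance = [0.89 + 0.69] − 1.16 = 1.58 − 1.16 = 0.42.
Reliability = 0.42 / 0.84 = 0.500.

0.500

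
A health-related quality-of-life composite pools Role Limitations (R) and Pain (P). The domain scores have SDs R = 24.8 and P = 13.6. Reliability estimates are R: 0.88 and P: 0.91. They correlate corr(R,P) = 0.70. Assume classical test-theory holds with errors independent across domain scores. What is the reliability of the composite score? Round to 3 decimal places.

0.929

Var(R+P) = 24.8² + 13.6² + 2·[24.8·13.6·0.70] = 800 + 472.192 = 1272.19.
With uncorrelated errors the cross-covariances are all true-score covariance, so they carry over unchanged; only the diagonal terms shrink to ρᵢσᵢ².
True-score variance = [24.8²·0.88 + 13.6²·0.91] + 472.192 = 709.549 + 472.192 = 1181.74.
Reliability = 1181.74 / 1272.19 = 0.929.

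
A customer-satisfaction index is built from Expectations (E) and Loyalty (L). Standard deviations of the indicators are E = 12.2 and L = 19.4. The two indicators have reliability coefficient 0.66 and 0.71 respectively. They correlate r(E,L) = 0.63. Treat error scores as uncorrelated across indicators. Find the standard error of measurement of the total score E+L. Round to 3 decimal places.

12.639

Var(total) = 525.2 + 298.217 = 823.417.
True-score variance = 365.45 + 298.217 = 663.667, so reliability = 0.8060.
Error variance = 823.417 − 663.667 = 159.75; SEM = √159.75 = 12.639.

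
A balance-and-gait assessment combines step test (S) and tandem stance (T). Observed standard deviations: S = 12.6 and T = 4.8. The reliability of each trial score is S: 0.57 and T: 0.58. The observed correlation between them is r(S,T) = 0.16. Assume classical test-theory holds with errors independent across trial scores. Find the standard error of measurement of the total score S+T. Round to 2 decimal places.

Var(total) = 181.8 + 19.3536 = 201.154.
True-score variance = 103.856 + 19.3536 = 123.21, so reliability = 0.6125.
Error variance = 201.154 − 123.21 = 77.9436; SEM = √77.9436 = 8.83.

8.83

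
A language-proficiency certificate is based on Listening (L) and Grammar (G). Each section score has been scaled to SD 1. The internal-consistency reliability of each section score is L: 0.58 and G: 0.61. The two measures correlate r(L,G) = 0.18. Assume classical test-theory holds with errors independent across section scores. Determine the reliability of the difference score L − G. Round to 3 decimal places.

Var(L−G) = 1 + 1 − 2·0.18 = 2 − 0.36 = 1.64.
Because errors are independent across components, Cov(Tᵢ,Tⱼ) = Cov(Xᵢ,Xⱼ); the off-diagonal part of the true-score variance is the same as above.
True-score variance = [0.58 + 0.61] − 0.36 = 1.19 − 0.36 = 0.83.
Reliability = 0.83 / 1.64 = 0.506.

0.506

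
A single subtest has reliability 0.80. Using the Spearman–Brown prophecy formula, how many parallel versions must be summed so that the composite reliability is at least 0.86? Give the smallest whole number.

2

k ≥ ρ*(1−ρ₁)/(ρ₁(1−ρ*)) = 0.86·0.20 / (0.80·0.14) = 1.536.
Smallest integer k = 2.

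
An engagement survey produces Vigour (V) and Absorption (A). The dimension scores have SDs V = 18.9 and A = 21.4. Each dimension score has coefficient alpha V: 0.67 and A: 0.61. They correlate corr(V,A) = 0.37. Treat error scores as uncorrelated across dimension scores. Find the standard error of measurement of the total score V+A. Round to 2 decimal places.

17.22

Var(total) = 815.17 + 299.3 = 1114.47.
True-score variance = 518.686 + 299.3 = 817.987, so reliability = 0.7340.
Error variance = 1114.47 − 817.987 = 296.484; SEM = √296.484 = 17.22.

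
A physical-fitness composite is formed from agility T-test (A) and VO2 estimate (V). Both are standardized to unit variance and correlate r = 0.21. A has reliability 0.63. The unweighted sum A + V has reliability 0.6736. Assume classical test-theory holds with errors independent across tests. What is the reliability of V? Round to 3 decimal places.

0.580

Var(A+V) = 2 + 2·0.21 = 2.420.
True-score variance = ρ_A + ρ_V + 2·0.21, so 0.6736 = (0.63 + ρ_V + 0.42) / 2.420.
ρ_V = 0.6736·2.420 − 0.63 − 0.42 = 0.580.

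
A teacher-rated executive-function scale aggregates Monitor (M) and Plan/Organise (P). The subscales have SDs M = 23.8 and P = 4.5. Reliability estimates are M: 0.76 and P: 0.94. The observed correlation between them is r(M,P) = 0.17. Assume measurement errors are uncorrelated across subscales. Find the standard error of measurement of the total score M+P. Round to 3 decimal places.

11.712

Var(total) = 586.69 + 36.414 = 623.104.
True-score variance = 449.529 + 36.414 = 485.943, so reliability = 0.7799.
Error variance = 623.104 − 485.943 = 137.161; SEM = √137.161 = 11.712.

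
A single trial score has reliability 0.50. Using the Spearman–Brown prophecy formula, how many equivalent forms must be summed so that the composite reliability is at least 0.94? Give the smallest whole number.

16

k ≥ ρ*(1−ρ₁)/(ρ₁(1−ρ*)) = 0.94·0.50 / (0.50·0.06) = 15.667.
Smallest integer k = 16.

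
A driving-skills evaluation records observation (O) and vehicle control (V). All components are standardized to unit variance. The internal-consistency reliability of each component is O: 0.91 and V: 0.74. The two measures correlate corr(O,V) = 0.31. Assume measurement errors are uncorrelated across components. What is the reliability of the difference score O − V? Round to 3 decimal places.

0.746

Var(O−V) = 1 + 1 − 2·0.31 = 2 − 0.62 = 1.38.
With uncorrelated errors the cross-covariances are all true-score covariance, so they carry over unchanged; only the diagonal terms shrink to ρᵢσᵢ².
True-score variance = [0.91 + 0.74] − 0.62 = 1.65 − 0.62 = 1.03.
Reliability = 1.03 / 1.38 = 0.746.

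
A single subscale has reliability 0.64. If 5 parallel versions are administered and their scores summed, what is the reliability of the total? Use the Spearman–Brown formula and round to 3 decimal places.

0.899

ρ_k = kρ / (1 + (k−1)ρ) = 5·0.64 / (1 + 4·0.64) = 3.200 / 3.560 = 0.899.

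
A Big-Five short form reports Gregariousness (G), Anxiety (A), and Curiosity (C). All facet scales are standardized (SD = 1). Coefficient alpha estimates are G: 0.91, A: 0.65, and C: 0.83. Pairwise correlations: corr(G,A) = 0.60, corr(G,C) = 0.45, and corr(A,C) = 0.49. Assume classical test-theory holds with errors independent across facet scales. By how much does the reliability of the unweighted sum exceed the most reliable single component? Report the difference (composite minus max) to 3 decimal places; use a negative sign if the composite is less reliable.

-0.010

Var(sum) = 3 + 3.08 = 6.08; true-score variance = 2.39 + 3.08 = 5.47; composite reliability = 0.8997.
Max component reliability = 0.9100.
Difference = 0.8997 − 0.9100 = -0.010.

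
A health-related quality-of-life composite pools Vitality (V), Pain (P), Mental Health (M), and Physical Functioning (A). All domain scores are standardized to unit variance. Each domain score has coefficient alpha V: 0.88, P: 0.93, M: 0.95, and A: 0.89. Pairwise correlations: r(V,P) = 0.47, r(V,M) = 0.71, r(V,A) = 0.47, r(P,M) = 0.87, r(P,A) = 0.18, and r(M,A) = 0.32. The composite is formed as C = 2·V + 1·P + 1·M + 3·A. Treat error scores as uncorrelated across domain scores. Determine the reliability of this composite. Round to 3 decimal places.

0.947

Var(C) = 2² + 1 + 1 + 3² + 2·[2·0.47 + 2·0.71 + 6·0.47 + 0.87 + 3·0.18 + 3·0.32] = 15 + 15.1 = 30.1.
Because errors are independent across components, Cov(Tᵢ,Tⱼ) = Cov(Xᵢ,Xⱼ); the off-diagonal part of the true-score variance is the same as above.
True-score variance = [2²·0.88 + 0.93 + 0.95 + 3²·0.89] + 15.1 = 13.41 + 15.1 = 28.51.
Reliability = 28.51 / 30.1 = 0.947.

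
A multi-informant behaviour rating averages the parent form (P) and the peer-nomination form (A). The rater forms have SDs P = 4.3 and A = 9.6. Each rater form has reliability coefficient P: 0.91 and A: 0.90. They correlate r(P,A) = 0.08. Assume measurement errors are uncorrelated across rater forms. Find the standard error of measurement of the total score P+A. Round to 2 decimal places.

Var(total) = 110.65 + 6.6048 = 117.255.
True-score variance = 99.7699 + 6.6048 = 106.375, so reliability = 0.9072.
Error variance = 117.255 − 106.375 = 10.8801; SEM = √10.8801 = 3.30.

3.30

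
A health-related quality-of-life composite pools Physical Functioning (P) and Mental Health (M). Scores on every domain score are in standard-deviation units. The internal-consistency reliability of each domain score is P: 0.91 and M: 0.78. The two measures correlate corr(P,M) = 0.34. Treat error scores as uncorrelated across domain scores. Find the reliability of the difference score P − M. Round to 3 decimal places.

0.765

Var(P−M) = 1 + 1 − 2·0.34 = 2 − 0.68 = 1.32.
Under uncorrelated errors the observed covariances equal the true-score covariances, so only the own-variance terms attenuate.
True-score variance = [0.91 + 0.78] − 0.68 = 1.69 − 0.68 = 1.01.
Reliability = 1.01 / 1.32 = 0.765.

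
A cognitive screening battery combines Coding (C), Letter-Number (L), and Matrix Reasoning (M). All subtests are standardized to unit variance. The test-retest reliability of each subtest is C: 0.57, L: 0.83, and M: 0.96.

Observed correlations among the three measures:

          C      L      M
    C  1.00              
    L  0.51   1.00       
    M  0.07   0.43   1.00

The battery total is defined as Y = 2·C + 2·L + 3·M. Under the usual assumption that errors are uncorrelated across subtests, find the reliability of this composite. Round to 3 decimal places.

Var(Y) = 2² + 2² + 3² + 2·[4·0.51 + 6·0.07 + 6·0.43] = 17 + 10.08 = 27.08.
With uncorrelated errors the cross-covariances are all true-score covariance, so they carry over unchanged; only the diagonal terms shrink to ρᵢσᵢ².
True-score variance = [2²·0.57 + 2²·0.83 + 3²·0.96] + 10.08 = 14.24 + 10.08 = 24.32.
Reliability = 24.32 / 27.08 = 0.898.

0.898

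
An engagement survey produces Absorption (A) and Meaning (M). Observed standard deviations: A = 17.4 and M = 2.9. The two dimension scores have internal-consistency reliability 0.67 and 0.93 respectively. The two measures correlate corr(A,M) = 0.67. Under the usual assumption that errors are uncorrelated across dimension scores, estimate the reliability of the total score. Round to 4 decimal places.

Var(A+M) = 17.4² + 2.9² + 2·[17.4·2.9·0.67] = 311.17 + 67.6164 = 378.786.
Under uncorrelated errors the observed covariances equal the true-score covariances, so only the own-variance terms attenuate.
True-score variance = [17.4²·0.67 + 2.9²·0.93] + 67.6164 = 210.67 + 67.6164 = 278.287.
Reliability = 278.287 / 378.786 = 0.7347.

0.7347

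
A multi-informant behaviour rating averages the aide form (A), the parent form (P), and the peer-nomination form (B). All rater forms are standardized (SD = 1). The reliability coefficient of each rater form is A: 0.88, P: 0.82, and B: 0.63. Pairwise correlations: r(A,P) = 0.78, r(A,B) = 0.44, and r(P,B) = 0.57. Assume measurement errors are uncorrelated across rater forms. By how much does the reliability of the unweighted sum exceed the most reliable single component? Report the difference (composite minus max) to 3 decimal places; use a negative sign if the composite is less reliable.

0.018

Var(sum) = 3 + 3.58 = 6.58; true-score variance = 2.33 + 3.58 = 5.91; composite reliability = 0.8982.
Max component reliability = 0.8800.
Difference = 0.8982 − 0.8800 = 0.018.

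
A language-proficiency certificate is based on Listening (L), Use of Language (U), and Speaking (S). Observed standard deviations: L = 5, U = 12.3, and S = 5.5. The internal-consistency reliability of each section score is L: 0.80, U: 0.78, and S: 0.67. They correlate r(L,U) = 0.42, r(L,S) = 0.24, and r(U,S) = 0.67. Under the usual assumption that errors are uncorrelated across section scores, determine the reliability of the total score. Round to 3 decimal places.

Var(L+U+S) = 5² + 12.3² + 5.5² + 2·[5·12.3·0.42 + 5·5.5·0.24 + 12.3·5.5·0.67] = 206.54 + 155.511 = 362.051.
Because errors are independent across components, Cov(Tᵢ,Tⱼ) = Cov(Xᵢ,Xⱼ); the off-diagonal part of the true-score variance is the same as above.
True-score variance = [5²·0.80 + 12.3²·0.78 + 5.5²·0.67] + 155.511 = 158.274 + 155.511 = 313.785.
Reliability = 313.785 / 362.051 = 0.867.

0.867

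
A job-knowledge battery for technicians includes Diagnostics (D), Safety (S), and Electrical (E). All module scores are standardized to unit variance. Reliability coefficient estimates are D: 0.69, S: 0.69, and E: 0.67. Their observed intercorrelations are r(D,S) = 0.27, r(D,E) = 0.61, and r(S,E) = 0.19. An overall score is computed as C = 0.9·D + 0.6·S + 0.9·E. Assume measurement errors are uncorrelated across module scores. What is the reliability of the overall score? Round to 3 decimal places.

0.818

Var(C) = 0.9² + 0.6² + 0.9² + 2·[0.54·0.27 + 0.81·0.61 + 0.54·0.19] = 1.98 + 1.485 = 3.465.
Under uncorrelated errors the observed covariances equal the true-score covariances, so only the own-variance terms attenuate.
True-score variance = [0.9²·0.69 + 0.6²·0.69 + 0.9²·0.67] + 1.485 = 1.35 + 1.485 = 2.835.
Reliability = 2.835 / 3.465 = 0.818.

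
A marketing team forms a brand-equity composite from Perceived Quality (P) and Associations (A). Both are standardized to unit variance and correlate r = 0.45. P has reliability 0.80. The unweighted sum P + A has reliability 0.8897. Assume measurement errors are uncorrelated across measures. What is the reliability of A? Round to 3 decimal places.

0.880

Var(P+A) = 2 + 2·0.45 = 2.900.
True-score variance = ρ_P + ρ_A + 2·0.45, so 0.8897 = (0.80 + ρ_A + 0.90) / 2.900.
ρ_A = 0.8897·2.900 − 0.80 − 0.90 = 0.880.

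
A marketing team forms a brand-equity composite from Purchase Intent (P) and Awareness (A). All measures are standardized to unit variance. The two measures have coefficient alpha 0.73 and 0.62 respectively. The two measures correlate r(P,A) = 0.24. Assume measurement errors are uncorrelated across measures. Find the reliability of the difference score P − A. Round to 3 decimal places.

0.572

Var(P−A) = 1 + 1 − 2·0.24 = 2 − 0.48 = 1.52.
With uncorrelated errors the cross-covariances are all true-score covariance, so they carry over unchanged; only the diagonal terms shrink to ρᵢσᵢ².
True-score variance = [0.73 + 0.62] − 0.48 = 1.35 − 0.48 = 0.87.
Reliability = 0.87 / 1.52 = 0.572.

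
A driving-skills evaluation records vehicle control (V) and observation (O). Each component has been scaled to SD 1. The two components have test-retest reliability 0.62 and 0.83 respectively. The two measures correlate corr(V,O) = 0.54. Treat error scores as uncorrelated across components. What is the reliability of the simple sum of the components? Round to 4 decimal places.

0.8214

Var(V+O) = 2 + 2·[0.54] = 2 + 1.08 = 3.08.
Under uncorrelated errors the observed covariances equal the true-score covariances, so only the own-variance terms attenuate.
True-score variance = [0.62 + 0.83] + 1.08 = 1.45 + 1.08 = 2.53.
Reliability = 2.53 / 3.08 = 0.8214.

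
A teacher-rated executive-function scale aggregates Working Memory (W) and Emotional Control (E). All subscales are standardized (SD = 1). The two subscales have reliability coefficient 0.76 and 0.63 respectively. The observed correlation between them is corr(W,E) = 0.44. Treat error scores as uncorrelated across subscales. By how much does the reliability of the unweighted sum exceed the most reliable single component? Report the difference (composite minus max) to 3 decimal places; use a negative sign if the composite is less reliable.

0.028

Var(sum) = 2 + 0.88 = 2.88; true-score variance = 1.39 + 0.88 = 2.27; composite reliability = 0.7882.
Max component reliability = 0.7600.
Difference = 0.7882 − 0.7600 = 0.028.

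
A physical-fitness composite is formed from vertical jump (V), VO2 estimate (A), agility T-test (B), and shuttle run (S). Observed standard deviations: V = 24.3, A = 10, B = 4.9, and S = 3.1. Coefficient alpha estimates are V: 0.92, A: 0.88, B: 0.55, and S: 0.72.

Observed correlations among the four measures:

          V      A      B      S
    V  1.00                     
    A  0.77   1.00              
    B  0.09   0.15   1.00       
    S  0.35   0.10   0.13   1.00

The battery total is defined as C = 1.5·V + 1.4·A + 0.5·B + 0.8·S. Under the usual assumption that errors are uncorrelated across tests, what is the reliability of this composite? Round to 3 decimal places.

0.945

Var(C) = 1.5²·24.3² + 1.4²·10² + 0.5²·4.9² + 0.8²·3.1² + 2·[2.1·24.3·10·0.77 + 0.75·24.3·4.9·0.09 + 1.2·24.3·3.1·0.35 + 0.7·10·4.9·0.15 + 1.12·10·3.1·0.10 + 0.4·4.9·3.1·0.13] = 1536.76 + 884.027 = 2420.78.
Under uncorrelated errors the observed covariances equal the true-score covariances, so only the own-variance terms attenuate.
True-score variance = [1.5²·24.3²·0.92 + 1.4²·10²·0.88 + 0.5²·4.9²·0.55 + 0.8²·3.1²·0.72] + 884.027 = 1402.52 + 884.027 = 2286.55.
Reliability = 2286.55 / 2420.78 = 0.945.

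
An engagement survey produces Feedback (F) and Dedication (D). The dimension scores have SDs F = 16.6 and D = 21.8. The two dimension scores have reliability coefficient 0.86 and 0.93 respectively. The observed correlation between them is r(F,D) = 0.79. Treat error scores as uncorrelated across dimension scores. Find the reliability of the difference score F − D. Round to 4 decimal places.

0.5987

Var(F−D) = 16.6² + 21.8² − 2·16.6·21.8·0.79 = 750.8 − 571.77 = 179.03.
Under uncorrelated errors the observed covariances equal the true-score covariances, so only the own-variance terms attenuate.
True-score variance = [16.6²·0.86 + 21.8²·0.93] − 571.77 = 678.955 − 571.77 = 107.184.
Reliability = 107.184 / 179.03 = 0.5987.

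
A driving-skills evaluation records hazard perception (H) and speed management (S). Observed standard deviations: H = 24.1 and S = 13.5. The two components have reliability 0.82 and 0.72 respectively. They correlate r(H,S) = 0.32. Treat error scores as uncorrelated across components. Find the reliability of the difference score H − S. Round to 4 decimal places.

Var(H−S) = 24.1² + 13.5² − 2·24.1·13.5·0.32 = 763.06 − 208.224 = 554.836.
Because errors are independent across components, Cov(Tᵢ,Tⱼ) = Cov(Xᵢ,Xⱼ); the off-diagonal part of the true-score variance is the same as above.
True-score variance = [24.1²·0.82 + 13.5²·0.72] − 208.224 = 607.484 − 208.224 = 399.26.
Reliability = 399.26 / 554.836 = 0.7196.

0.7196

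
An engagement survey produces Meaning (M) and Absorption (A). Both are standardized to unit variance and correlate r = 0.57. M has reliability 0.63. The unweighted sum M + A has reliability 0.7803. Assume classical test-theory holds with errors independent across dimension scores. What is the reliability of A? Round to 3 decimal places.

Var(M+A) = 2 + 2·0.57 = 3.140.
True-score variance = ρ_M + ρ_A + 2·0.57, so 0.7803 = (0.63 + ρ_A + 1.14) / 3.140.
ρ_A = 0.7803·3.140 − 0.63 − 1.14 = 0.680.

0.680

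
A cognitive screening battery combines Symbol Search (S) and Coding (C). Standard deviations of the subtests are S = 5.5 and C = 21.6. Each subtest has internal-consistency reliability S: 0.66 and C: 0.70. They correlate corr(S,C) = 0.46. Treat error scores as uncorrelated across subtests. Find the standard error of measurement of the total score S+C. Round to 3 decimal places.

12.258

Var(total) = 496.81 + 109.296 = 606.106.
True-score variance = 346.557 + 109.296 = 455.853, so reliability = 0.7521.
Error variance = 606.106 − 455.853 = 150.253; SEM = √150.253 = 12.258.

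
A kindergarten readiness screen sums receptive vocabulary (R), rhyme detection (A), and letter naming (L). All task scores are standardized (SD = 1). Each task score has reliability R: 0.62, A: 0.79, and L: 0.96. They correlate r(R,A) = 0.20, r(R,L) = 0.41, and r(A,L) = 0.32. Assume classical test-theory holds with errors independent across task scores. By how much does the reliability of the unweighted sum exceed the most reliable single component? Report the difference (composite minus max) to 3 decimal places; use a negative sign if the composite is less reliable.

-0.090

Var(sum) = 3 + 1.86 = 4.86; true-score variance = 2.37 + 1.86 = 4.23; composite reliability = 0.8704.
Max component reliability = 0.9600.
Difference = 0.8704 − 0.9600 = -0.090.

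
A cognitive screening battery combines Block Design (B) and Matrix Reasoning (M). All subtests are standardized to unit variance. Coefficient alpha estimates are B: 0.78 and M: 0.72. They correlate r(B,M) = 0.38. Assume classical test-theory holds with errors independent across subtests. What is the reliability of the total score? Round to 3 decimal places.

0.819

Var(B+M) = 2 + 2·[0.38] = 2 + 0.76 = 2.76.
Because errors are independent across components, Cov(Tᵢ,Tⱼ) = Cov(Xᵢ,Xⱼ); the off-diagonal part of the true-score variance is the same as above.
True-score variance = [0.78 + 0.72] + 0.76 = 1.5 + 0.76 = 2.26.
Reliability = 2.26 / 2.76 = 0.819.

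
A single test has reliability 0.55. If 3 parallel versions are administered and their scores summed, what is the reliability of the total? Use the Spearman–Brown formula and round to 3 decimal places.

0.786

ρ_k = kρ / (1 + (k−1)ρ) = 3·0.55 / (1 + 2·0.55) = 1.650 / 2.100 = 0.786.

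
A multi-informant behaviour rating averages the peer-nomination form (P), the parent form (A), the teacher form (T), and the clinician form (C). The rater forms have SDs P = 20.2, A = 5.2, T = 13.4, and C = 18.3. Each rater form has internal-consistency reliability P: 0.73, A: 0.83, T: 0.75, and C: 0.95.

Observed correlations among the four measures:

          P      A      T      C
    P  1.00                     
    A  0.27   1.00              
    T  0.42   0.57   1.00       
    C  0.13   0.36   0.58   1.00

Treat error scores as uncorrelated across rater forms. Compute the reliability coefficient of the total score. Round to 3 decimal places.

0.900

Var(P+A+T+C) = 20.2² + 5.2² + 13.4² + 18.3² + 2·[20.2·5.2·0.27 + 20.2·13.4·0.42 + 20.2·18.3·0.13 + 5.2·13.4·0.57 + 5.2·18.3·0.36 + 13.4·18.3·0.58] = 949.53 + 812.61 = 1762.14.
Because errors are independent across components, Cov(Tᵢ,Tⱼ) = Cov(Xᵢ,Xⱼ); the off-diagonal part of the true-score variance is the same as above.
True-score variance = [20.2²·0.73 + 5.2²·0.83 + 13.4²·0.75 + 18.3²·0.95] + 812.61 = 773.128 + 812.61 = 1585.74.
Reliability = 1585.74 / 1762.14 = 0.900.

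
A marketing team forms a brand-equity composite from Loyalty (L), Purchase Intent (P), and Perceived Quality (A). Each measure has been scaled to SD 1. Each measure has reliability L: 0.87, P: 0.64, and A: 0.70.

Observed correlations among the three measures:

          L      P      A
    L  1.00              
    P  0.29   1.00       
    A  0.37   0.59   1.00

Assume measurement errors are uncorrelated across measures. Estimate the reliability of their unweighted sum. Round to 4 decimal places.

0.8564

Var(L+P+A) = 3 + 2·[0.29 + 0.37 + 0.59] = 3 + 2.5 = 5.5.
Because errors are independent across components, Cov(Tᵢ,Tⱼ) = Cov(Xᵢ,Xⱼ); the off-diagonal part of the true-score variance is the same as above.
True-score variance = [0.87 + 0.64 + 0.70] + 2.5 = 2.21 + 2.5 = 4.71.
Reliability = 4.71 / 5.5 = 0.8564.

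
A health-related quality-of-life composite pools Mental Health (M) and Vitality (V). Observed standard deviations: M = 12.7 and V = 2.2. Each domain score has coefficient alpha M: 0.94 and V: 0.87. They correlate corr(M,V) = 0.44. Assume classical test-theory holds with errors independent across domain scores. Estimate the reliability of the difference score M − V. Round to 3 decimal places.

Var(M−V) = 12.7² + 2.2² − 2·12.7·2.2·0.44 = 166.13 − 24.5872 = 141.543.
With uncorrelated errors the cross-covariances are all true-score covariance, so they carry over unchanged; only the diagonal terms shrink to ρᵢσᵢ².
True-score variance = [12.7²·0.94 + 2.2²·0.87] − 24.5872 = 155.823 − 24.5872 = 131.236.
Reliability = 131.236 / 141.543 = 0.927.

0.927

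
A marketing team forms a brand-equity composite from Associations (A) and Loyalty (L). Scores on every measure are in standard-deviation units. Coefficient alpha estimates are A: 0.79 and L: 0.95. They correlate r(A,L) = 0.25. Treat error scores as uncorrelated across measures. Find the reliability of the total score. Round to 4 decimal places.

0.8960

Var(A+L) = 2 + 2·[0.25] = 2 + 0.5 = 2.5.
With uncorrelated errors the cross-covariances are all true-score covariance, so they carry over unchanged; only the diagonal terms shrink to ρᵢσᵢ².
True-score variance = [0.79 + 0.95] + 0.5 = 1.74 + 0.5 = 2.24.
Reliability = 2.24 / 2.5 = 0.8960.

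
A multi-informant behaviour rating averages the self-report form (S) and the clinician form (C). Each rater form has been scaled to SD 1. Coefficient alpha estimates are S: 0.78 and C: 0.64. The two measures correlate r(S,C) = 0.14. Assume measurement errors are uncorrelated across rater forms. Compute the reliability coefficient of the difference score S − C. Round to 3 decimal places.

Var(S−C) = 1 + 1 − 2·0.14 = 2 − 0.28 = 1.72.
Because errors are independent across components, Cov(Tᵢ,Tⱼ) = Cov(Xᵢ,Xⱼ); the off-diagonal part of the true-score variance is the same as above.
True-score variance = [0.78 + 0.64] − 0.28 = 1.42 − 0.28 = 1.14.
Reliability = 1.14 / 1.72 = 0.663.

0.663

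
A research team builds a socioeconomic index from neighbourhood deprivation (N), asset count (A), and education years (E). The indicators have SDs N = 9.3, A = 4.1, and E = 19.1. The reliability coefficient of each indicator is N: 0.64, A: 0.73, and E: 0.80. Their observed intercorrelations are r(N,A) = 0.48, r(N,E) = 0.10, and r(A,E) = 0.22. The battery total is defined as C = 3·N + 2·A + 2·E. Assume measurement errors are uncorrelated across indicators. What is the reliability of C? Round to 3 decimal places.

Var(C) = 3²·9.3² + 2²·4.1² + 2²·19.1² + 2·[6·9.3·4.1·0.48 + 6·9.3·19.1·0.10 + 4·4.1·19.1·0.22] = 2304.89 + 570.61 = 2875.5.
Under uncorrelated errors the observed covariances equal the true-score covariances, so only the own-variance terms attenuate.
True-score variance = [3²·9.3²·0.64 + 2²·4.1²·0.73 + 2²·19.1²·0.80] + 570.61 = 1714.66 + 570.61 = 2285.27.
Reliability = 2285.27 / 2875.5 = 0.795.

0.795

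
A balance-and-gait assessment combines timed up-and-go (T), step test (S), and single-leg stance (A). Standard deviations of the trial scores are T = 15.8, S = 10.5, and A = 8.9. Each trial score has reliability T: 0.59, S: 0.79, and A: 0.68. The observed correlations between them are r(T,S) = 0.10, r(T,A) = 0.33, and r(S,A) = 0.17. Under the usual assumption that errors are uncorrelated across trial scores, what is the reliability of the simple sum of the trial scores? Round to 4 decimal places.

0.7473

Var(T+S+A) = 15.8² + 10.5² + 8.9² + 2·[15.8·10.5·0.10 + 15.8·8.9·0.33 + 10.5·8.9·0.17] = 439.1 + 157.762 = 596.862.
Under uncorrelated errors the observed covariances equal the true-score covariances, so only the own-variance terms attenuate.
True-score variance = [15.8²·0.59 + 10.5²·0.79 + 8.9²·0.68] + 157.762 = 288.248 + 157.762 = 446.01.
Reliability = 446.01 / 596.862 = 0.7473.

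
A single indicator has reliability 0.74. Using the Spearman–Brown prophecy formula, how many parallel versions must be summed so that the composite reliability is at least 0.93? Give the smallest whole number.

5

k ≥ ρ*(1−ρ₁)/(ρ₁(1−ρ*)) = 0.93·0.26 / (0.74·0.07) = 4.668.
Smallest integer k = 5.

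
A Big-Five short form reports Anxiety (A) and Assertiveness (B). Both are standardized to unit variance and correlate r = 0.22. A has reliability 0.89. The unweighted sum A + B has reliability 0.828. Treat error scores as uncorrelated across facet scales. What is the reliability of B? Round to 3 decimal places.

0.690

Var(A+B) = 2 + 2·0.22 = 2.440.
True-score variance = ρ_A + ρ_B + 2·0.22, so 0.828 = (0.89 + ρ_B + 0.44) / 2.440.
ρ_B = 0.828·2.440 − 0.89 − 0.44 = 0.690.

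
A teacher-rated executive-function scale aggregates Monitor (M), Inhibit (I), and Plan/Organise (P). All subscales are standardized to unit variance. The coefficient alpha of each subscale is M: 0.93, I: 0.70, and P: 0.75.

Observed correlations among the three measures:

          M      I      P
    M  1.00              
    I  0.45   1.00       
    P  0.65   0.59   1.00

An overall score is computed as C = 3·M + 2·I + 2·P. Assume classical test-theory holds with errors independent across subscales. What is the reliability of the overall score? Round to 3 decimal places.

0.919

Var(C) = 3² + 2² + 2² + 2·[6·0.45 + 6·0.65 + 4·0.59] = 17 + 17.92 = 34.92.
Under uncorrelated errors the observed covariances equal the true-score covariances, so only the own-variance terms attenuate.
True-score variance = [3²·0.93 + 2²·0.70 + 2²·0.75] + 17.92 = 14.17 + 17.92 = 32.09.
Reliability = 32.09 / 34.92 = 0.919.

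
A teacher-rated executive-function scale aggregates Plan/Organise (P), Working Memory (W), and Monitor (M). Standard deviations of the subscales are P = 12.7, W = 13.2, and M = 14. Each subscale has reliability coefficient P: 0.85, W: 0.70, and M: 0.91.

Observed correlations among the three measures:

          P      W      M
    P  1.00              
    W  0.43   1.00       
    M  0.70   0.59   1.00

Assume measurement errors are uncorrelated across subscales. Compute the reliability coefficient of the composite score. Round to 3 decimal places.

0.918

Var(P+W+M) = 12.7² + 13.2² + 14² + 2·[12.7·13.2·0.43 + 12.7·14·0.70 + 13.2·14·0.59] = 531.53 + 611.154 = 1142.68.
With uncorrelated errors the cross-covariances are all true-score covariance, so they carry over unchanged; only the diagonal terms shrink to ρᵢσᵢ².
True-score variance = [12.7²·0.85 + 13.2²·0.70 + 14²·0.91] + 611.154 = 437.424 + 611.154 = 1048.58.
Reliability = 1048.58 / 1142.68 = 0.918.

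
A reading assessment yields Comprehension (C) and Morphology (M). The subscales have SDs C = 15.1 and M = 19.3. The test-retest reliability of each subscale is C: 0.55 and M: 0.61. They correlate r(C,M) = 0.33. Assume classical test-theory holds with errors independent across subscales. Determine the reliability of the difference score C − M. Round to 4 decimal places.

0.3927

Var(C−M) = 15.1² + 19.3² − 2·15.1·19.3·0.33 = 600.5 − 192.344 = 408.156.
Because errors are independent across components, Cov(Tᵢ,Tⱼ) = Cov(Xᵢ,Xⱼ); the off-diagonal part of the true-score variance is the same as above.
True-score variance = [15.1²·0.55 + 19.3²·0.61] − 192.344 = 352.624 − 192.344 = 160.281.
Reliability = 160.281 / 408.156 = 0.3927.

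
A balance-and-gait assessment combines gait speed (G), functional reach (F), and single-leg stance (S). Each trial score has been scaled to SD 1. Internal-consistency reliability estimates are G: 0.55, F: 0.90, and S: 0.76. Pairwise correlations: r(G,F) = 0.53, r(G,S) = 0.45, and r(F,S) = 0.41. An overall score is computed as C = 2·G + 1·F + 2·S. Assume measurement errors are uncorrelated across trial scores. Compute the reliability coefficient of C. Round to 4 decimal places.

0.8252

Var(C) = 2² + 1 + 2² + 2·[2·0.53 + 4·0.45 + 2·0.41] = 9 + 7.36 = 16.36.
With uncorrelated errors the cross-covariances are all true-score covariance, so they carry over unchanged; only the diagonal terms shrink to ρᵢσᵢ².
True-score variance = [2²·0.55 + 0.90 + 2²·0.76] + 7.36 = 6.14 + 7.36 = 13.5.
Reliability = 13.5 / 16.36 = 0.8252.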